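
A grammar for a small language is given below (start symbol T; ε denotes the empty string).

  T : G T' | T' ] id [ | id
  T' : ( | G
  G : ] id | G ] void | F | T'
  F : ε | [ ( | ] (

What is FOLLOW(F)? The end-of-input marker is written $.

In G : F: F is at the end, add FOLLOW(G) = { $, (, [, ] }.
Union: FOLLOW(F) = { $, (, [, ] }.

{ $, (, [, ] }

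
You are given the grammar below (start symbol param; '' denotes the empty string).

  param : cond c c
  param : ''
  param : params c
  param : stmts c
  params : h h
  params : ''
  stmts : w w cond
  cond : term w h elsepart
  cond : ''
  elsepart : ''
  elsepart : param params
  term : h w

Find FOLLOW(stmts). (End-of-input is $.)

In param : stmts c: add FIRST(c) = { c }.
Union: FOLLOW(stmts) = { c }.

{ c }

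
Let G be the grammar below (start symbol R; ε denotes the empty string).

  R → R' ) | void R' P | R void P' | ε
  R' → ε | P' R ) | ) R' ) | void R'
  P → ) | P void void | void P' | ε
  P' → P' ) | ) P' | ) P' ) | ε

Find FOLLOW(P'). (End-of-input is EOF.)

In R → R void P': P' is at the end, add FOLLOW(R) = { EOF, ), void }.
In R' → P' R ): add FIRST(R )) = { ), void }.
In P → void P': P' is at the end, add FOLLOW(P) = { EOF, ), void }.
In P' → P' ): add FIRST()) = { ) }.
In P' → ) P': P' is at the end, add FOLLOW(P') = { EOF, ), void }.
In P' → ) P' ): add FIRST()) = { ) }.
Union: FOLLOW(P') = { EOF, ), void }.

{ EOF, ), void }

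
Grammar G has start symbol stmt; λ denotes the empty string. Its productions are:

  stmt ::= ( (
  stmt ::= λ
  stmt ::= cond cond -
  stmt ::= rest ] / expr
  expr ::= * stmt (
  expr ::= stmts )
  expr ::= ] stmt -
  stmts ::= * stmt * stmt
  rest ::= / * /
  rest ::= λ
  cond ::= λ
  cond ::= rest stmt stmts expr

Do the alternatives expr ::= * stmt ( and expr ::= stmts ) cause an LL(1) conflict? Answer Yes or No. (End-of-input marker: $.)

FIRST(* stmt () = { * } and FIRST(stmts )) = { * }.
Both contain *, so the two alternatives are not disjoint — LL(1) conflict.

Yes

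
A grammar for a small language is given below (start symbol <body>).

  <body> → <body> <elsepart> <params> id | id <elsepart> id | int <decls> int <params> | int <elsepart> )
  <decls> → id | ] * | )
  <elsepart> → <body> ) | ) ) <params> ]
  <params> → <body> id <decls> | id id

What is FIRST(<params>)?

{ id, int }

From <params> → <body> id <decls>: add FIRST(<body>) = { id, int }.
<params> → id id contributes {id}.
Union: FIRST(<params>) = { id, int }.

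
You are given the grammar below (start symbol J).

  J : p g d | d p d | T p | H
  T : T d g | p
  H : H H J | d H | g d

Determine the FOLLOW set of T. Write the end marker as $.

In J : T p: add FIRST(p) = { p }.
In T : T d g: add FIRST(d g) = { d }.
Union: FOLLOW(T) = { d, p }.

{ d, p }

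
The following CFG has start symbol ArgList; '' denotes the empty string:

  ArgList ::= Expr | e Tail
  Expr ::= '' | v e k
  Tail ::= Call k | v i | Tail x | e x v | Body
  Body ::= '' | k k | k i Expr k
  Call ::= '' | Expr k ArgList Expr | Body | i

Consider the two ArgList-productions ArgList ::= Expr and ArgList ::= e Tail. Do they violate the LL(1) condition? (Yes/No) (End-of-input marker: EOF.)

No

FIRST(Expr) = { v, '' } and FIRST(e Tail) = { e }.
The first is nullable but FOLLOW(ArgList) = { EOF, k, v } is disjoint from FIRST of the second.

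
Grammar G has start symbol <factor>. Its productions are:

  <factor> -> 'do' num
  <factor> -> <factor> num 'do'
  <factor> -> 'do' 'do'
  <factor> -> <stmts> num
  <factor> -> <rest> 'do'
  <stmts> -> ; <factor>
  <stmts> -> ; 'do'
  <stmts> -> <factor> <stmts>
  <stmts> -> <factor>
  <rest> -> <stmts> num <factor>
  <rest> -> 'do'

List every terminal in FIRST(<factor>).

<factor> -> 'do' num contributes {'do'}.
From <factor> -> <factor> num 'do': add FIRST(<factor>) = { 'do', ; }.
<factor> -> 'do' 'do' contributes {'do'}.
From <factor> -> <stmts> num: add FIRST(<stmts>) = { 'do', ; }.
From <factor> -> <rest> 'do': add FIRST(<rest>) = { 'do', ; }.
Union: FIRST(<factor>) = { 'do', ; }.

{ 'do', ; }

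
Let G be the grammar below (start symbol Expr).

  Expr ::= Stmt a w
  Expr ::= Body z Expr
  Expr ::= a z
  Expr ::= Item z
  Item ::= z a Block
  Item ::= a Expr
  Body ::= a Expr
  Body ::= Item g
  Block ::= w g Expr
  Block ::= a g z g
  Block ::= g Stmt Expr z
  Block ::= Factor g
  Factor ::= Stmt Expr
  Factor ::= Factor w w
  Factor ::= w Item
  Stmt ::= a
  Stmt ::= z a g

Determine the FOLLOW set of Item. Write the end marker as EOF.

In Expr ::= Item z: add FIRST(z) = { z }.
In Body ::= Item g: add FIRST(g) = { g }.
In Factor ::= w Item: Item is at the end, add FOLLOW(Factor) = { g, w }.
Union: FOLLOW(Item) = { g, w, z }.

{ g, w, z }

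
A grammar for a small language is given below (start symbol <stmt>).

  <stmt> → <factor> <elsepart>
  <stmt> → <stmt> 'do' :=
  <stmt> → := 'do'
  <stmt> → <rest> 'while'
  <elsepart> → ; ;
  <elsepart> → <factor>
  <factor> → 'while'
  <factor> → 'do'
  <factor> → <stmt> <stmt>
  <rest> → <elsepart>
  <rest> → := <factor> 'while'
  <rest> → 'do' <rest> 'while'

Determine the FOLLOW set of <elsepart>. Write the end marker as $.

In <stmt> → <factor> <elsepart>: <elsepart> is at the end, add FOLLOW(<stmt>) = { $, 'do', 'while', :=, ; }.
In <rest> → <elsepart>: <elsepart> is at the end, add FOLLOW(<rest>) = { 'while' }.
Union: FOLLOW(<elsepart>) = { $, 'do', 'while', :=, ; }.

{ $, 'do', 'while', :=, ; }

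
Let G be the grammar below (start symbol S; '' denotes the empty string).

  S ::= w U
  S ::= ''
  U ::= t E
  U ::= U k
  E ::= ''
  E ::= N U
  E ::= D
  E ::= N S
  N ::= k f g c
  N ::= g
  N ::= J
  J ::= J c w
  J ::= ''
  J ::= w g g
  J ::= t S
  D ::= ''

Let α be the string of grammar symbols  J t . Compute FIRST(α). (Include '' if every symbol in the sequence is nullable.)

Add FIRST(J)\{''} = { c, t, w }; J is nullable, continue.
t is a terminal; add {t} and stop.

{ c, t, w }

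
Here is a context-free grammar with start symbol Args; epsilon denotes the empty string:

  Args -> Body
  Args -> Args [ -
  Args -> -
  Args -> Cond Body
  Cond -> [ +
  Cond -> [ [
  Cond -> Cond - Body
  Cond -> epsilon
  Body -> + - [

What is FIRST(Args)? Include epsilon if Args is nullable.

From Args -> Body: add FIRST(Body) = { + }.
From Args -> Args [ -: add FIRST(Args) = { +, -, [ }.
Args -> - contributes {-}.
From Args -> Cond Body: Cond nullable, take FIRST(Cond) ∪ FIRST(Body) = { +, -, [ }.
Union: FIRST(Args) = { +, -, [ }.

{ +, -, [ }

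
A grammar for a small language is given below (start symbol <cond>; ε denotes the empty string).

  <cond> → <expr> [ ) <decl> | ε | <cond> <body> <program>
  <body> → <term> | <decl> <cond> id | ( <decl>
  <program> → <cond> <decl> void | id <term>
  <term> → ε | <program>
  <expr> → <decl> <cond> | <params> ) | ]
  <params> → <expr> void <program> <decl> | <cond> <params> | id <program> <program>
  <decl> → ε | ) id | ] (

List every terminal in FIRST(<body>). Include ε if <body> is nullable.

From <body> → <term>: add FIRST(<term>) = { (, ), [, ], id, void, ε } (including ε since <term> is nullable).
From <body> → <decl> <cond> id: <decl>, <cond> nullable, take FIRST(<decl>) ∪ FIRST(<cond>) ∪ {id} = { (, ), [, ], id, void }.
<body> → ( <decl> contributes {(}.
Union: FIRST(<body>) = { (, ), [, ], id, void, ε }.

{ (, ), [, ], id, void, ε }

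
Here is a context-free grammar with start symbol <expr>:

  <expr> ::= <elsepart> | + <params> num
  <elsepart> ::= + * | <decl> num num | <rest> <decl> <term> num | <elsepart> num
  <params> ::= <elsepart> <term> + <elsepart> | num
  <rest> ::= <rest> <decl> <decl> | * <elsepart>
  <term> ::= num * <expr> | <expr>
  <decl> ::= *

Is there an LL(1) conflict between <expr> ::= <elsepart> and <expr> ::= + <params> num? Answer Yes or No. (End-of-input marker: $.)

Yes

FIRST(<elsepart>) = { *, + } and FIRST(+ <params> num) = { + }.
Both contain +, so the two alternatives are not disjoint — LL(1) conflict.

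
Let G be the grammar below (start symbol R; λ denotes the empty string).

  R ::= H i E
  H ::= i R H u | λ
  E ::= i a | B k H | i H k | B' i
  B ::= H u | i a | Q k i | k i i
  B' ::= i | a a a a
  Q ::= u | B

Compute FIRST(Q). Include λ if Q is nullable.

Q ::= u contributes {u}.
From Q ::= B: add FIRST(B) = { i, k, u }.
Union: FIRST(Q) = { i, k, u }.

{ i, k, u }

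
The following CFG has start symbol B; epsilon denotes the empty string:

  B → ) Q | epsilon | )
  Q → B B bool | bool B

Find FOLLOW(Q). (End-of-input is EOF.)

In B → ) Q: Q is at the end, add FOLLOW(B) = { EOF, ), bool }.
Union: FOLLOW(Q) = { EOF, ), bool }.

{ EOF, ), bool }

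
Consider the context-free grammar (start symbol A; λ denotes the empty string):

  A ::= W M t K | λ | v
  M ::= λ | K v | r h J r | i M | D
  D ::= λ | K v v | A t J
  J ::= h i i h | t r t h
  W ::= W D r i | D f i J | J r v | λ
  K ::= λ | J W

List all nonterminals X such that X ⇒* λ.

Directly nullable (have an λ-production): A, M, D, W, K.
No other nonterminal has a production whose RHS symbols are all nullable.

{ A, D, K, M, W }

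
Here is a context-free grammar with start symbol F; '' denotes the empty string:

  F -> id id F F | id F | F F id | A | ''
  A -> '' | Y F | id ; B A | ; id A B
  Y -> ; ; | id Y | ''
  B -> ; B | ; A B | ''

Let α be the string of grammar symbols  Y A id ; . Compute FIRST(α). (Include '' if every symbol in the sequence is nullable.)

{ ;, id }

Add FIRST(Y)\{''} = { ;, id }; Y is nullable, continue.
Add FIRST(A)\{''} = { ;, id }; A is nullable, continue.
id is a terminal; add {id} and stop.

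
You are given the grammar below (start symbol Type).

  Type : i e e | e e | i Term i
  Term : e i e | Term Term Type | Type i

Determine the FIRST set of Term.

Term : e i e contributes {e}.
From Term : Term Term Type: add FIRST(Term) = { e, i }.
From Term : Type i: add FIRST(Type) = { e, i }.
Union: FIRST(Term) = { e, i }.

{ e, i }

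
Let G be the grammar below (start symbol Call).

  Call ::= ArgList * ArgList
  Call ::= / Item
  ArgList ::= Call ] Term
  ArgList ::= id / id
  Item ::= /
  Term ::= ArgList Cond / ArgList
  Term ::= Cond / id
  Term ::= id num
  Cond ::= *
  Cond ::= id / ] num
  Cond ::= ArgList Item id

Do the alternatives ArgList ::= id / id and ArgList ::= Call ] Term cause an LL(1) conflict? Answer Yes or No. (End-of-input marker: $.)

Yes

FIRST(id / id) = { id } and FIRST(Call ] Term) = { /, id }.
Both contain id, so the two alternatives are not disjoint — LL(1) conflict.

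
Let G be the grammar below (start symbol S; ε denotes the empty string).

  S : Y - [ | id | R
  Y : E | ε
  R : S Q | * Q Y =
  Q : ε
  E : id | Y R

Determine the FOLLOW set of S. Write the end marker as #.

{ #, *, -, =, id }

S is the start symbol, so # ∈ FOLLOW(S).
In R : S Q: add FIRST(Q)\{ε} = {  }.
  Since Q is nullable, also add FOLLOW(R) = { #, *, -, =, id }.
Union: FOLLOW(S) = { #, *, -, =, id }.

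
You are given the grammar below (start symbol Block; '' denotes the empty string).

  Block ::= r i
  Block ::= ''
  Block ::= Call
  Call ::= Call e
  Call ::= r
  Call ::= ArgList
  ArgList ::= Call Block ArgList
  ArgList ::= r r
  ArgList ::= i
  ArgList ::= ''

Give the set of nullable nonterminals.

Directly nullable (have an ''-production): Block, ArgList.
Call ::= ArgList with every symbol nullable, so Call is nullable.

{ ArgList, Block, Call }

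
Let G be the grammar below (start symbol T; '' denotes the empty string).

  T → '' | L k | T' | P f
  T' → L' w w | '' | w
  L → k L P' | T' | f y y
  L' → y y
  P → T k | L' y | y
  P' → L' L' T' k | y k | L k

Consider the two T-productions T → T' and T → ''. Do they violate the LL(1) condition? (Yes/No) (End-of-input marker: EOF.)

Yes

FIRST(T') = { w, y, '' } and FIRST('') = { '' }.
Both alternatives are nullable, violating the LL(1) condition.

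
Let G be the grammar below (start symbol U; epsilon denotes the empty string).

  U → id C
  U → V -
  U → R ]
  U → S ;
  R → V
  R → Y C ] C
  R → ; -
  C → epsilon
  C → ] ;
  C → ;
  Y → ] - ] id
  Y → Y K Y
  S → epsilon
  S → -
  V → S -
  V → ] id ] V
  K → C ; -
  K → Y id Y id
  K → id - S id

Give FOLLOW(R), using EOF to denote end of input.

In U → R ]: add FIRST(]) = { ] }.
Union: FOLLOW(R) = { ] }.

{ ] }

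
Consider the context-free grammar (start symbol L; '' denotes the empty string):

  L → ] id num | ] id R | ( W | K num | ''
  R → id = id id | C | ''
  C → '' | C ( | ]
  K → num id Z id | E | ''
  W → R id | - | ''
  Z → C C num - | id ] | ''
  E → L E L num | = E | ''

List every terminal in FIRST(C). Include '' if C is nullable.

C → '' contributes ''.
From C → C (: C nullable, take FIRST(C) ∪ {(} = { (, ] }.
C → ] contributes {]}.
Union: FIRST(C) = { (, ], '' }.

{ (, ], '' }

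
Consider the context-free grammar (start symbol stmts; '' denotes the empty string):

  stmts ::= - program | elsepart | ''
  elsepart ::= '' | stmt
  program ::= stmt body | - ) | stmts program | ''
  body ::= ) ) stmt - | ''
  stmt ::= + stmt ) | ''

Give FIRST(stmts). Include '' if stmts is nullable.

{ +, -, '' }

stmts ::= - program contributes {-}.
From stmts ::= elsepart: add FIRST(elsepart) = { +, '' } (including '' since elsepart is nullable).
stmts ::= '' contributes ''.
Union: FIRST(stmts) = { +, -, '' }.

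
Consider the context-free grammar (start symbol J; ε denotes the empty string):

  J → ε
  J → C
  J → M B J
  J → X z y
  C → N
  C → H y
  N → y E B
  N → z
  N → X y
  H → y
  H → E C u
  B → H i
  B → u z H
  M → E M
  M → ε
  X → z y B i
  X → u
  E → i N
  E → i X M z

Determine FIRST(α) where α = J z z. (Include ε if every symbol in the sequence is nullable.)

Add FIRST(J)\{ε} = { i, u, y, z }; J is nullable, continue.
z is a terminal; add {z} and stop.

{ i, u, y, z }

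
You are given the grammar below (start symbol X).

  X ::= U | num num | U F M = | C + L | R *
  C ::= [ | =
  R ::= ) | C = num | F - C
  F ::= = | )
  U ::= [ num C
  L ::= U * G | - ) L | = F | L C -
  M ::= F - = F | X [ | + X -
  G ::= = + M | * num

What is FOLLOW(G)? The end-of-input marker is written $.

{ $, -, =, [ }

In L ::= U * G: G is at the end, add FOLLOW(L) = { $, -, =, [ }.
Union: FOLLOW(G) = { $, -, =, [ }.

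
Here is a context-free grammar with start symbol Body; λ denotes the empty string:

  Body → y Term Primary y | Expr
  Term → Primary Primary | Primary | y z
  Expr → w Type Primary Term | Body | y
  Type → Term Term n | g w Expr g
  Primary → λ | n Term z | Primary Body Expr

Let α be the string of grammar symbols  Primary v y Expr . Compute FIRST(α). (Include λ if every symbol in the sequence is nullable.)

Add FIRST(Primary)\{λ} = { n, w, y }; Primary is nullable, continue.
v is a terminal; add {v} and stop.

{ n, v, w, y }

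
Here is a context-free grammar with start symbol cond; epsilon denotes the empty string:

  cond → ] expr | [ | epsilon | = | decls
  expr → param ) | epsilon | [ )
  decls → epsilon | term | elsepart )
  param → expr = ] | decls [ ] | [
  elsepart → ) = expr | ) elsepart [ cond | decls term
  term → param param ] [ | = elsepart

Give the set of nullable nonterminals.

Directly nullable (have an epsilon-production): cond, expr, decls.
No other nonterminal has a production whose RHS symbols are all nullable.

{ cond, decls, expr }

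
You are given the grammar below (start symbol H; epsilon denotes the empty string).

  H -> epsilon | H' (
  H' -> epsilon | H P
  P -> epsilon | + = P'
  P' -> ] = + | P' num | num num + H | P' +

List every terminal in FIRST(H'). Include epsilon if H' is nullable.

{ (, +, epsilon }

H' -> epsilon contributes epsilon.
From H' -> H P: H, P nullable, take FIRST(H) ∪ FIRST(P) = { (, + }; also epsilon since the whole RHS is nullable.
Union: FIRST(H') = { (, +, epsilon }.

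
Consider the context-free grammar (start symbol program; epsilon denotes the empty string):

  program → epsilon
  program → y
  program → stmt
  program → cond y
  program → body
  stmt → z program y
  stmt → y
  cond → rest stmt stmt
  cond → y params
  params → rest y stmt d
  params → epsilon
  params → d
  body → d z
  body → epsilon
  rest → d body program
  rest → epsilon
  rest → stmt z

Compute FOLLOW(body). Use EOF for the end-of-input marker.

In program → body: body is at the end, add FOLLOW(program) = { EOF, y, z }.
In rest → d body program: add FIRST(program)\{epsilon} = { d, y, z }.
  Since program is nullable, also add FOLLOW(rest) = { y, z }.
Union: FOLLOW(body) = { EOF, d, y, z }.

{ EOF, d, y, z }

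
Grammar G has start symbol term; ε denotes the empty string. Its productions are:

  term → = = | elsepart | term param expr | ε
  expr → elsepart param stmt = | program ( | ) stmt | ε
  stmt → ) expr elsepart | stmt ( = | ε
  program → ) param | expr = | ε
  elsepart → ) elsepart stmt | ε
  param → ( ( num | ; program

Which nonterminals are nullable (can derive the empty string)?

{ elsepart, expr, program, stmt, term }

Directly nullable (have an ε-production): term, expr, stmt, program, elsepart.
No other nonterminal has a production whose RHS symbols are all nullable.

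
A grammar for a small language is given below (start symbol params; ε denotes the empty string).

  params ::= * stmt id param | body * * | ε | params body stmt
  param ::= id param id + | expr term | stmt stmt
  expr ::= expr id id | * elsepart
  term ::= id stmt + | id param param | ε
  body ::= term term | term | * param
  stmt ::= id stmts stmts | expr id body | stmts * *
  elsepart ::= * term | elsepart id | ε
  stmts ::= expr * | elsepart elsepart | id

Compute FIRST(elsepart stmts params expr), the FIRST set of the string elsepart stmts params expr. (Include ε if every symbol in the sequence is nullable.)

Add FIRST(elsepart)\{ε} = { *, id }; elsepart is nullable, continue.
Add FIRST(stmts)\{ε} = { *, id }; stmts is nullable, continue.
Add FIRST(params)\{ε} = { *, id }; params is nullable, continue.
Add FIRST(expr) = { * }; expr is not nullable, stop.

{ *, id }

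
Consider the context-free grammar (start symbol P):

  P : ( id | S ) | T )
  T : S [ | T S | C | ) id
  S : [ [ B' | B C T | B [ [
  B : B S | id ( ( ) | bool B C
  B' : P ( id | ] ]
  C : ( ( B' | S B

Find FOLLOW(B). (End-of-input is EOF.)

{ (, ), [, bool, id }

In S : B C T: add FIRST(C T) = { (, [, bool, id }.
In S : B [ [: add FIRST([ [) = { [ }.
In B : B S: add FIRST(S) = { [, bool, id }.
In B : bool B C: add FIRST(C) = { (, [, bool, id }.
In C : S B: B is at the end, add FOLLOW(C) = { (, ), [, bool, id }.
Union: FOLLOW(B) = { (, ), [, bool, id }.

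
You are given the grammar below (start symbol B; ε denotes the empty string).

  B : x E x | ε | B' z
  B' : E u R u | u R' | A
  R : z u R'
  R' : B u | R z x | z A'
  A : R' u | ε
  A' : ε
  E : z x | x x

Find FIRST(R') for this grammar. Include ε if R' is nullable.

{ u, x, z }

From R' : B u: B nullable, take FIRST(B) ∪ {u} = { u, x, z }.
From R' : R z x: add FIRST(R) = { z }.
R' : z A' contributes {z}.
Union: FIRST(R') = { u, x, z }.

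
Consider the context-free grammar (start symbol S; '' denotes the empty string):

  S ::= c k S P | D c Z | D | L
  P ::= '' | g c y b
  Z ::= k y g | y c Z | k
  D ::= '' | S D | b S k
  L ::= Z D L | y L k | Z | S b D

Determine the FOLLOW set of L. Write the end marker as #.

{ #, b, c, g, k, y }

In S ::= L: L is at the end, add FOLLOW(S) = { #, b, c, g, k, y }.
In L ::= Z D L: L is at the end, add FOLLOW(L) = { #, b, c, g, k, y }.
In L ::= y L k: add FIRST(k) = { k }.
Union: FOLLOW(L) = { #, b, c, g, k, y }.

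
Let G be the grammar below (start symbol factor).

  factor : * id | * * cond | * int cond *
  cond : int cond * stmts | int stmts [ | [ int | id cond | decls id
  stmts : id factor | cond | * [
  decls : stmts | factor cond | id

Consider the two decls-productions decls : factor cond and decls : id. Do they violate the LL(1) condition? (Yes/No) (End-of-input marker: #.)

FIRST(factor cond) = { * } and FIRST(id) = { id }.
The FIRST sets are disjoint and neither alternative is nullable — no conflict.

No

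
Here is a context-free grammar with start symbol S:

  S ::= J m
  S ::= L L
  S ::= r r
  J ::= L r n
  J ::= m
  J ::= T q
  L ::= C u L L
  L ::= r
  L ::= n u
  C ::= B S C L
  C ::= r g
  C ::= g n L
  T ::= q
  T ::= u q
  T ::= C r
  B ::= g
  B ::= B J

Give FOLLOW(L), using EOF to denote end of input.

In S ::= L L: add FIRST(L) = { g, n, r }.
In S ::= L L: L is at the end, add FOLLOW(S) = { EOF, g, r }.
In J ::= L r n: add FIRST(r n) = { r }.
In L ::= C u L L: add FIRST(L) = { g, n, r }.
In L ::= C u L L: L is at the end, add FOLLOW(L) = { EOF, g, n, r, u }.
In C ::= B S C L: L is at the end, add FOLLOW(C) = { g, n, r, u }.
In C ::= g n L: L is at the end, add FOLLOW(C) = { g, n, r, u }.
Union: FOLLOW(L) = { EOF, g, n, r, u }.

{ EOF, g, n, r, u }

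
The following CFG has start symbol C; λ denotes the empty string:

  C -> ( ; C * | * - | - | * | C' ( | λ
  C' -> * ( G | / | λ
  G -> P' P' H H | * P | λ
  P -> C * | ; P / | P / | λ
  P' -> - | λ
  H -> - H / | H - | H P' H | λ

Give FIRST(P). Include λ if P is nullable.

{ (, *, -, /, ;, λ }

From P -> C *: C nullable, take FIRST(C) ∪ {*} = { (, *, -, / }.
P -> ; P / contributes {;}.
From P -> P /: P nullable, take FIRST(P) ∪ {/} = { (, *, -, /, ; }.
P -> λ contributes λ.
Union: FIRST(P) = { (, *, -, /, ;, λ }.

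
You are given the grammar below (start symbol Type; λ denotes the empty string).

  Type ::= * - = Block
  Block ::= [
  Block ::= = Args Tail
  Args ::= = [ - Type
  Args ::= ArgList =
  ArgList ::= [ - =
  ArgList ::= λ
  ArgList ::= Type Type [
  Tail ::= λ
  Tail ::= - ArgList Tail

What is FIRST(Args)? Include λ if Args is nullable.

{ *, =, [ }

Args ::= = [ - Type contributes {=}.
From Args ::= ArgList =: ArgList nullable, take FIRST(ArgList) ∪ {=} = { *, =, [ }.
Union: FIRST(Args) = { *, =, [ }.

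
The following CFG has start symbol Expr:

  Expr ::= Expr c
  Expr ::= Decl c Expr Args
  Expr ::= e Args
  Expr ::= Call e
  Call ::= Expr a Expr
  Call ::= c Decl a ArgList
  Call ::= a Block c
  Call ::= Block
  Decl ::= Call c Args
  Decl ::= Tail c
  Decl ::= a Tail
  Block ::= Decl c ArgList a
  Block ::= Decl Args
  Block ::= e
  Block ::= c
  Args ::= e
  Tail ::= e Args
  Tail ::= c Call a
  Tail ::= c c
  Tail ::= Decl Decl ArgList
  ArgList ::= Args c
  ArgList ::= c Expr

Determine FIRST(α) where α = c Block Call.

{ c }

c is a terminal; add {c} and stop.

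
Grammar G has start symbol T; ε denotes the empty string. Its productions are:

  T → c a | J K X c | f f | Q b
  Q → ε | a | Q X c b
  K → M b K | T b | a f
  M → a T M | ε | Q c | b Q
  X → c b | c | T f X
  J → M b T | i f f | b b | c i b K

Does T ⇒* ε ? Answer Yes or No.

No

Nullable nonterminals: M, Q.
No production of T has an RHS whose symbols are all nullable, so T is not nullable.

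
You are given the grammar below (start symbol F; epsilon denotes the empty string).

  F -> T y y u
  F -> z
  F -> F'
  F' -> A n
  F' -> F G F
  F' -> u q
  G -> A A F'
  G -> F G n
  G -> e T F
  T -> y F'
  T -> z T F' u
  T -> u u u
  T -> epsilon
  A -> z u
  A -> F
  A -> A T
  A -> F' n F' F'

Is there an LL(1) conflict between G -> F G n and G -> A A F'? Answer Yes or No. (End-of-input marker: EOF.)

FIRST(F G n) = { u, y, z } and FIRST(A A F') = { u, y, z }.
Both contain u, so the two alternatives are not disjoint — LL(1) conflict.

Yes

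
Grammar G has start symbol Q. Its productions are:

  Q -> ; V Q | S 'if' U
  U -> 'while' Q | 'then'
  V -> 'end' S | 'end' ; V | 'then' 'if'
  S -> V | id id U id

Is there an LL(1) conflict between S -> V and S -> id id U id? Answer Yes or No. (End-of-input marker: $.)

No

FIRST(V) = { 'end', 'then' } and FIRST(id id U id) = { id }.
The FIRST sets are disjoint and neither alternative is nullable — no conflict.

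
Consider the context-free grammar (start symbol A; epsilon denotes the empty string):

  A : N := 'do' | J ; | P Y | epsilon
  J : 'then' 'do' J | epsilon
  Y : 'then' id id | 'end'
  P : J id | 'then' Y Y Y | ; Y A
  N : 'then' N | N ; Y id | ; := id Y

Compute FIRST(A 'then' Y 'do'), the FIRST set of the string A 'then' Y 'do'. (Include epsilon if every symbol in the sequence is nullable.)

{ 'then', ;, id }

Add FIRST(A)\{epsilon} = { 'then', ;, id }; A is nullable, continue.
'then' is a terminal; add {'then'} and stop.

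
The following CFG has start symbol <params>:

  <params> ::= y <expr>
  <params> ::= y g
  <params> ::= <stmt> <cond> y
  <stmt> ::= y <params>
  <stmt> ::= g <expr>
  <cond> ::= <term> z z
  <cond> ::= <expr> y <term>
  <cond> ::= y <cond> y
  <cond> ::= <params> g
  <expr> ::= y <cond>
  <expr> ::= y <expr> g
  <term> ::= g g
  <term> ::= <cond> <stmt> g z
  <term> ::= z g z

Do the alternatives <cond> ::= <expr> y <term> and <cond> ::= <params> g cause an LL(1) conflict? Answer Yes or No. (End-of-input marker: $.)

FIRST(<expr> y <term>) = { y } and FIRST(<params> g) = { g, y }.
Both contain y, so the two alternatives are not disjoint — LL(1) conflict.

Yes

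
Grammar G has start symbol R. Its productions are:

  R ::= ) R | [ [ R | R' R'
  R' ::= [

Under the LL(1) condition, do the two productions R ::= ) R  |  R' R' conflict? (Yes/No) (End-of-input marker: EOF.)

No

FIRST() R) = { ) } and FIRST(R' R') = { [ }.
The FIRST sets are disjoint and neither alternative is nullable — no conflict.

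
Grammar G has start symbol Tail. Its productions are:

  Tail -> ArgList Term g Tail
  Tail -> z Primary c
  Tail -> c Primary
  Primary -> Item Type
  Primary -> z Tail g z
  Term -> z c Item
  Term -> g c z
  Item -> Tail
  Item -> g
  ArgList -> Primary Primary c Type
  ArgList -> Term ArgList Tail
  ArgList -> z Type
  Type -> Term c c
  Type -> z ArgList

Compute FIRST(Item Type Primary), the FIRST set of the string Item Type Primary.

Add FIRST(Item) = { c, g, z }; Item is not nullable, stop.

{ c, g, z }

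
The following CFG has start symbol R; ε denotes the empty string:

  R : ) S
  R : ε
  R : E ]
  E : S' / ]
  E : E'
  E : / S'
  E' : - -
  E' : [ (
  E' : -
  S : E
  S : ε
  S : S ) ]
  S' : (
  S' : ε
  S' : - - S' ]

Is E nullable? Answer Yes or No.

Nullable nonterminals: R, S, S'.
No production of E has an RHS whose symbols are all nullable, so E is not nullable.

No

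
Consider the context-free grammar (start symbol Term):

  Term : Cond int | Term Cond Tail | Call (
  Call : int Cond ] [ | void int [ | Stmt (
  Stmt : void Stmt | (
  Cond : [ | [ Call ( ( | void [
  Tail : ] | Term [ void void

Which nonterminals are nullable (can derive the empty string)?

{ } (none)

No nonterminal has an empty production or an RHS whose symbols are all nullable.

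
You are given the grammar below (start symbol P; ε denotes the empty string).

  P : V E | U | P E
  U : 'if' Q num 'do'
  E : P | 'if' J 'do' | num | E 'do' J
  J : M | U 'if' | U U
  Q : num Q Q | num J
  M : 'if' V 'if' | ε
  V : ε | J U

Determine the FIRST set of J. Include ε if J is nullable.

{ 'if', ε }

From J : M: add FIRST(M) = { 'if', ε } (including ε since M is nullable).
From J : U 'if': add FIRST(U) = { 'if' }.
From J : U U: add FIRST(U) = { 'if' }.
Union: FIRST(J) = { 'if', ε }.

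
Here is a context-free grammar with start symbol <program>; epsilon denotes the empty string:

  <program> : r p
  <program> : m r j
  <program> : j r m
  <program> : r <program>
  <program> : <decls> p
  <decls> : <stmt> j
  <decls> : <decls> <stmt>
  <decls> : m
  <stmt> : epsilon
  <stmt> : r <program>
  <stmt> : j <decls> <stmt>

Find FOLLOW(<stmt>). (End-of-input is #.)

{ j, p, r }

In <decls> : <stmt> j: add FIRST(j) = { j }.
In <decls> : <decls> <stmt>: <stmt> is at the end, add FOLLOW(<decls>) = { j, p, r }.
In <stmt> : j <decls> <stmt>: <stmt> is at the end, add FOLLOW(<stmt>) = { j, p, r }.
Union: FOLLOW(<stmt>) = { j, p, r }.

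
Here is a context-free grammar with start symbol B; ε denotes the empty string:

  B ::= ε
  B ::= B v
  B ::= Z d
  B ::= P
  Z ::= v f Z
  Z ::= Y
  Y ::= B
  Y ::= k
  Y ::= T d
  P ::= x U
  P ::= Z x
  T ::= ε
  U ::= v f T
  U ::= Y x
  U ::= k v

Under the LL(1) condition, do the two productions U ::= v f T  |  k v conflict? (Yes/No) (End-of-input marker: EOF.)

No

FIRST(v f T) = { v } and FIRST(k v) = { k }.
The FIRST sets are disjoint and neither alternative is nullable — no conflict.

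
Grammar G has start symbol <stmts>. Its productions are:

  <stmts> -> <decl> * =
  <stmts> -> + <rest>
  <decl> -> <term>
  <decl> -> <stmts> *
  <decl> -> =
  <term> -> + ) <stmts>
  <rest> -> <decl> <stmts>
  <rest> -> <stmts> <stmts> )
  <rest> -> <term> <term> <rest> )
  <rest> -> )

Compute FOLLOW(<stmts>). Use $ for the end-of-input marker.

{ $, ), *, +, = }

<stmts> is the start symbol, so $ ∈ FOLLOW(<stmts>).
In <decl> -> <stmts> *: add FIRST(*) = { * }.
In <term> -> + ) <stmts>: <stmts> is at the end, add FOLLOW(<term>) = { ), *, +, = }.
In <rest> -> <decl> <stmts>: <stmts> is at the end, add FOLLOW(<rest>) = { $, ), *, +, = }.
In <rest> -> <stmts> <stmts> ): add FIRST(<stmts> )) = { +, = }.
In <rest> -> <stmts> <stmts> ): add FIRST()) = { ) }.
Union: FOLLOW(<stmts>) = { $, ), *, +, = }.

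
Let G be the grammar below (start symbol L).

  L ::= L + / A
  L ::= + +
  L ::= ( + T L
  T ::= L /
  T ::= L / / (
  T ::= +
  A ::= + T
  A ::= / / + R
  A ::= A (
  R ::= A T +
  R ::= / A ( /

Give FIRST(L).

From L ::= L + / A: add FIRST(L) = { (, + }.
L ::= + + contributes {+}.
L ::= ( + T L contributes {(}.
Union: FIRST(L) = { (, + }.

{ (, + }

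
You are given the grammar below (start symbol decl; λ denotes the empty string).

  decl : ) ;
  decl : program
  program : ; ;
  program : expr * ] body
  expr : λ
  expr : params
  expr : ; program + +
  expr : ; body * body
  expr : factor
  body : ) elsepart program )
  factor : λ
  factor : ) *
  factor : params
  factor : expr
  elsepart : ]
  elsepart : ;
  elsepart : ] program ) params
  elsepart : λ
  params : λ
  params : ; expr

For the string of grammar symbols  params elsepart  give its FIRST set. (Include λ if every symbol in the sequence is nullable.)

Add FIRST(params)\{λ} = { ; }; params is nullable, continue.
Add FIRST(elsepart)\{λ} = { ;, ] }; elsepart is nullable, continue.
Every symbol is nullable, so include λ.

{ ;, ], λ }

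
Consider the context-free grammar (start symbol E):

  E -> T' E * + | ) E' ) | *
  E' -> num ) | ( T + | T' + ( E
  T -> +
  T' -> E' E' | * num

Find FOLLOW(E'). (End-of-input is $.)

In E -> ) E' ): add FIRST()) = { ) }.
In T' -> E' E': add FIRST(E') = { (, *, num }.
In T' -> E' E': E' is at the end, add FOLLOW(T') = { (, ), *, +, num }.
Union: FOLLOW(E') = { (, ), *, +, num }.

{ (, ), *, +, num }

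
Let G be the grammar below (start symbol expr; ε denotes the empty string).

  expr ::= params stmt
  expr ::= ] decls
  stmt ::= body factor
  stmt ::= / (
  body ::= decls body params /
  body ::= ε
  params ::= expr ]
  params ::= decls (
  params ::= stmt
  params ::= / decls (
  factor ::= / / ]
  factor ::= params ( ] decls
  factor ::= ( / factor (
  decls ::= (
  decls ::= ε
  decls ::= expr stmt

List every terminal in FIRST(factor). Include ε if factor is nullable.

factor ::= / / ] contributes {/}.
From factor ::= params ( ] decls: add FIRST(params) = { (, /, ] }.
factor ::= ( / factor ( contributes {(}.
Union: FIRST(factor) = { (, /, ] }.

{ (, /, ] }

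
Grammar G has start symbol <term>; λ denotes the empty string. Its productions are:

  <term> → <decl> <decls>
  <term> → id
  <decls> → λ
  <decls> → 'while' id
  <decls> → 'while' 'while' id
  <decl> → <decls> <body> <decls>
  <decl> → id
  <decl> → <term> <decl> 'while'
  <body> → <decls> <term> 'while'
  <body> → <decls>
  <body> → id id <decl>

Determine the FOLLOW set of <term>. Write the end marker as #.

{ #, 'while', id }

<term> is the start symbol, so # ∈ FOLLOW(<term>).
In <decl> → <term> <decl> 'while': add FIRST(<decl> 'while') = { 'while', id }.
In <body> → <decls> <term> 'while': add FIRST('while') = { 'while' }.
Union: FOLLOW(<term>) = { #, 'while', id }.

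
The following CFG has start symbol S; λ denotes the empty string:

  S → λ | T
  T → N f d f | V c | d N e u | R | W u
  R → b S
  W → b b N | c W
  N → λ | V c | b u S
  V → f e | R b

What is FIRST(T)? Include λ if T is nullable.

{ b, c, d, f }

From T → N f d f: N nullable, take FIRST(N) ∪ {f} = { b, f }.
From T → V c: add FIRST(V) = { b, f }.
T → d N e u contributes {d}.
From T → R: add FIRST(R) = { b }.
From T → W u: add FIRST(W) = { b, c }.
Union: FIRST(T) = { b, c, d, f }.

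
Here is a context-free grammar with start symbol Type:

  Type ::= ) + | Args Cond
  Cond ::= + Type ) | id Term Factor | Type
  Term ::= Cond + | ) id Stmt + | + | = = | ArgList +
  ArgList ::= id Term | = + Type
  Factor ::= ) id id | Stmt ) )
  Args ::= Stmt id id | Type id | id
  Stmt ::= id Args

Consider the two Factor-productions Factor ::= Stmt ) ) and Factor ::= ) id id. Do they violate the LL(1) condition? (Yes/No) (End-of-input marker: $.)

FIRST(Stmt ) )) = { id } and FIRST() id id) = { ) }.
The FIRST sets are disjoint and neither alternative is nullable — no conflict.

No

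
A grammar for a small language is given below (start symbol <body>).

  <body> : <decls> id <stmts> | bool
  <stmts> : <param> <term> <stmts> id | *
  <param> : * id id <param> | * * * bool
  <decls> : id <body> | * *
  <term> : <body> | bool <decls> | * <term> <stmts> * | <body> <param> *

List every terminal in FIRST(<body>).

{ *, bool, id }

From <body> : <decls> id <stmts>: add FIRST(<decls>) = { *, id }.
<body> : bool contributes {bool}.
Union: FIRST(<body>) = { *, bool, id }.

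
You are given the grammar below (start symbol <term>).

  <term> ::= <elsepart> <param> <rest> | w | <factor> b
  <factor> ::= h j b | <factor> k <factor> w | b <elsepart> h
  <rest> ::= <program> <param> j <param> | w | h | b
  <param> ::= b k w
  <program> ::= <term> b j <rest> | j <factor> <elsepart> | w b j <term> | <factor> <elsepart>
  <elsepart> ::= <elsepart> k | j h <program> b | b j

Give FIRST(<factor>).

{ b, h }

<factor> ::= h j b contributes {h}.
From <factor> ::= <factor> k <factor> w: add FIRST(<factor>) = { b, h }.
<factor> ::= b <elsepart> h contributes {b}.
Union: FIRST(<factor>) = { b, h }.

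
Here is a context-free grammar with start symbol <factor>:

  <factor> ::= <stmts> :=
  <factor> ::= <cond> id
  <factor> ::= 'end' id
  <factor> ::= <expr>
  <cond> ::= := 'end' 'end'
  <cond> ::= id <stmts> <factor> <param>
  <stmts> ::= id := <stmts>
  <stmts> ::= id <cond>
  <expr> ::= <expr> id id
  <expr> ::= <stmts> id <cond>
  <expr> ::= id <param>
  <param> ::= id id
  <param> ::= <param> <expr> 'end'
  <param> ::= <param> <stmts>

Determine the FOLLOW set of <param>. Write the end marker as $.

In <cond> ::= id <stmts> <factor> <param>: <param> is at the end, add FOLLOW(<cond>) = { $, 'end', :=, id }.
In <expr> ::= id <param>: <param> is at the end, add FOLLOW(<expr>) = { $, 'end', id }.
In <param> ::= <param> <expr> 'end': add FIRST(<expr> 'end') = { id }.
In <param> ::= <param> <stmts>: add FIRST(<stmts>) = { id }.
Union: FOLLOW(<param>) = { $, 'end', :=, id }.

{ $, 'end', :=, id }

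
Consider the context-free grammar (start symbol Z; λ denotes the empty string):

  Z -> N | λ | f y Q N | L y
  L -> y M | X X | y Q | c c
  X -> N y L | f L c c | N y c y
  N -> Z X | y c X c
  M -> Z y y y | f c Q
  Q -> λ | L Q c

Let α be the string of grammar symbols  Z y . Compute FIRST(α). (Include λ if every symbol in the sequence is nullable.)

Add FIRST(Z)\{λ} = { c, f, y }; Z is nullable, continue.
y is a terminal; add {y} and stop.

{ c, f, y }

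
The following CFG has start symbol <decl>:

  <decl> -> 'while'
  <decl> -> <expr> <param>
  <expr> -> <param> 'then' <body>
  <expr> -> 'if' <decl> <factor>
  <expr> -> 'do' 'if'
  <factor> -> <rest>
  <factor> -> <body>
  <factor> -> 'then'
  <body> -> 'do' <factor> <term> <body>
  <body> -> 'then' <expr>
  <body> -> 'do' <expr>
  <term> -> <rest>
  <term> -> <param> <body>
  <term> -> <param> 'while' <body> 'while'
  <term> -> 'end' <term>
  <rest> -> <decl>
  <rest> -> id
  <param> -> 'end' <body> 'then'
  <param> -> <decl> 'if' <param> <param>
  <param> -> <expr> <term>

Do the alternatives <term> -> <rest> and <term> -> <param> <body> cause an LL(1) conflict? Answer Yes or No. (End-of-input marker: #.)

Yes

FIRST(<rest>) = { 'do', 'end', 'if', 'while', id } and FIRST(<param> <body>) = { 'do', 'end', 'if', 'while' }.
Both contain 'do', so the two alternatives are not disjoint — LL(1) conflict.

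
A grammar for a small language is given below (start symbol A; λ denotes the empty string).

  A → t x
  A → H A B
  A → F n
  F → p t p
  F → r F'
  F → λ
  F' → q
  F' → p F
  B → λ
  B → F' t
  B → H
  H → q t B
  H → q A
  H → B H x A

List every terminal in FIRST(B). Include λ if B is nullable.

B → λ contributes λ.
From B → F' t: add FIRST(F') = { p, q }.
From B → H: add FIRST(H) = { p, q }.
Union: FIRST(B) = { p, q, λ }.

{ p, q, λ }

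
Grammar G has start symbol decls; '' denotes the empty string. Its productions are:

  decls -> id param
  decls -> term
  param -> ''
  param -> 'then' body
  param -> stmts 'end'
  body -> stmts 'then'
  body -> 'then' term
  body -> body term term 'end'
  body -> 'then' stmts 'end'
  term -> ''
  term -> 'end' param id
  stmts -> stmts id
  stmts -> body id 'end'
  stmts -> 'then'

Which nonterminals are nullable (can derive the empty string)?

Directly nullable (have an ''-production): param, term.
decls -> term with every symbol nullable, so decls is nullable.
No other nonterminal has a production whose RHS symbols are all nullable.

{ decls, param, term }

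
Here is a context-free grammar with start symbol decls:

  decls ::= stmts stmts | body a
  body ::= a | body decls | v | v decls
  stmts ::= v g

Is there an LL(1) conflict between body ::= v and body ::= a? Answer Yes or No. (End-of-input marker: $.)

No

FIRST(v) = { v } and FIRST(a) = { a }.
The FIRST sets are disjoint and neither alternative is nullable — no conflict.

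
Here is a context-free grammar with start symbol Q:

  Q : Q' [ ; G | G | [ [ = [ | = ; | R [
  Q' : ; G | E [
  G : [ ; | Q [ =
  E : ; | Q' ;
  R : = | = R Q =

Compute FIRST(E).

{ ; }

E : ; contributes {;}.
From E : Q' ;: add FIRST(Q') = { ; }.
Union: FIRST(E) = { ; }.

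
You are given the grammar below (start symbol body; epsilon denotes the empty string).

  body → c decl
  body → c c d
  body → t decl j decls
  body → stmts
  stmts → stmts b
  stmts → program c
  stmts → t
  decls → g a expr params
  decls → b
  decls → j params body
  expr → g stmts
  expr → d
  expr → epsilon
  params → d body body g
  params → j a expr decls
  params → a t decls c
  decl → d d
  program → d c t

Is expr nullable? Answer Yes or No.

Yes

expr has an epsilon-production, so expr ⇒ epsilon.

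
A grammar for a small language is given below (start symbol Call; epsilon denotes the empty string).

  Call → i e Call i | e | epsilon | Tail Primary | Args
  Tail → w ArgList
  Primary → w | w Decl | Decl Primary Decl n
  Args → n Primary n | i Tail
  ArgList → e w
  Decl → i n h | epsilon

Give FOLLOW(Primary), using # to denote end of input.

In Call → Tail Primary: Primary is at the end, add FOLLOW(Call) = { #, i }.
In Primary → Decl Primary Decl n: add FIRST(Decl n) = { i, n }.
In Args → n Primary n: add FIRST(n) = { n }.
Union: FOLLOW(Primary) = { #, i, n }.

{ #, i, n }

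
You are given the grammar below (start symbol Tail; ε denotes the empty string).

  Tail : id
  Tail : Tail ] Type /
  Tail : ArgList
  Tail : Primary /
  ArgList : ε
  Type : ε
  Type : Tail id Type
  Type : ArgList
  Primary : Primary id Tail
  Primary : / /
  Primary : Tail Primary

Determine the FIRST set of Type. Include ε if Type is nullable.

Type : ε contributes ε.
From Type : Tail id Type: Tail nullable, take FIRST(Tail) ∪ {id} = { /, ], id }.
From Type : ArgList: add FIRST(ArgList) = { ε } (including ε since ArgList is nullable).
Union: FIRST(Type) = { /, ], id, ε }.

{ /, ], id, ε }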